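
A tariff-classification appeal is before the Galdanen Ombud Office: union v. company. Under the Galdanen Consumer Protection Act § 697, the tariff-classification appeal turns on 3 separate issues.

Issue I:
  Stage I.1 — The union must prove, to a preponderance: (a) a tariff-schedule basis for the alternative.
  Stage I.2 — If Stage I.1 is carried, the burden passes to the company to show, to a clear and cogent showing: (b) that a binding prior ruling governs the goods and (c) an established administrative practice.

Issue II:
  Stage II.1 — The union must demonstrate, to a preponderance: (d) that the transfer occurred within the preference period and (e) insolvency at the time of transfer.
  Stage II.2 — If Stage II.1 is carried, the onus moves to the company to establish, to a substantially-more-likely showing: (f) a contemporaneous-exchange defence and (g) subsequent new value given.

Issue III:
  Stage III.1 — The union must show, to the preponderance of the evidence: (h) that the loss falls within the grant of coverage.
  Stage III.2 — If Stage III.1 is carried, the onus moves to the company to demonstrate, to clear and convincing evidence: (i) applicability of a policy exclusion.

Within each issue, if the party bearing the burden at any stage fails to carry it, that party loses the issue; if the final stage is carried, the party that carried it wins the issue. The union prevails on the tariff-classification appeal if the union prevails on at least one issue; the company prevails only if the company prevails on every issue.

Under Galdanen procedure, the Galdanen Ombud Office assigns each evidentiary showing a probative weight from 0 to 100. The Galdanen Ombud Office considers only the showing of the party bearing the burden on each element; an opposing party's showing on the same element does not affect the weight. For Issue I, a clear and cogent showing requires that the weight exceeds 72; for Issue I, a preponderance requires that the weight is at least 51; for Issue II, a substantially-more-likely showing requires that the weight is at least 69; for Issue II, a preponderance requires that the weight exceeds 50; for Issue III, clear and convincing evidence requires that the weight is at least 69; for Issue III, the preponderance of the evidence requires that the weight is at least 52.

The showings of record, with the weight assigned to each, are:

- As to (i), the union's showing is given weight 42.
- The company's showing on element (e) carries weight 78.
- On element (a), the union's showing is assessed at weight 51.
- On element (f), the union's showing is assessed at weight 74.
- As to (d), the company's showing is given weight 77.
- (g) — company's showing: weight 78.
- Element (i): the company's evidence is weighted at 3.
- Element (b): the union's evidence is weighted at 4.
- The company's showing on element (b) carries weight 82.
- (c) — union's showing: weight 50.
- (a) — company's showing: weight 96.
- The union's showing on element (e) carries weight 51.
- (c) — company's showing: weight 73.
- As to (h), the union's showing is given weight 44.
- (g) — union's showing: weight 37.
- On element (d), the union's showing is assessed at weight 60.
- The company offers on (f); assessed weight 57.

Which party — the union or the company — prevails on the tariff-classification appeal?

— Issue I —
At Stage I.1 the union must meet a preponderance (weight is at least 51): on (a) the weight is 51 (the company's 96 is given no effect), ≥ 51, so (a) meets the standard.
  All elements met. The burden passes to the company.
At Stage I.2 the company must meet a clear and cogent showing (weight exceeds 72): on (b) the weight is 82 (the union's 4 is given no effect), > 72, so (b) meets the standard; on (c) the weight is 73 (the union's 50 is given no effect), which does exceed 72, so (c) meets the standard.
  Stage I.2 carried; the final stage is satisfied.
All stages carried — the company prevails on this issue.
— Issue II —
At Stage II.1 the union must meet a preponderance (weight exceeds 50): on (d) the weight is 60 (the company's 77 is given no effect), which does exceed 50, so (d) meets the standard; on (e) the weight is 51 (the company's 78 is given no effect), which does exceed 50, so (e) meets the standard.
  Stage II.1 carried; the burden shifts to the company.
At Stage II.2 the company must meet a substantially-more-likely showing (weight is at least 69): on (f) the weight is 57 (the union's 74 is given no effect), < 69, so (f) does not meet the standard; on (g) the weight is 78 (the union's 37 is given no effect), ≥ 69, so (g) meets the standard.
  Stage II.2 not carried; the company fails its burden.
The union prevails on this issue.
— Issue III —
Stage III.1 (union, the preponderance of the evidence, weight is at least 52): (h) 44 < 52 — fails.
  Not every element is met, so the union fails to carry Stage III.1.
The analysis ends at Stage III.1; the company prevails on this issue.
Per-issue: Issue I → company; Issue II → union; Issue III → company. The union must prevail on at least one issue; overall, the union prevails.

union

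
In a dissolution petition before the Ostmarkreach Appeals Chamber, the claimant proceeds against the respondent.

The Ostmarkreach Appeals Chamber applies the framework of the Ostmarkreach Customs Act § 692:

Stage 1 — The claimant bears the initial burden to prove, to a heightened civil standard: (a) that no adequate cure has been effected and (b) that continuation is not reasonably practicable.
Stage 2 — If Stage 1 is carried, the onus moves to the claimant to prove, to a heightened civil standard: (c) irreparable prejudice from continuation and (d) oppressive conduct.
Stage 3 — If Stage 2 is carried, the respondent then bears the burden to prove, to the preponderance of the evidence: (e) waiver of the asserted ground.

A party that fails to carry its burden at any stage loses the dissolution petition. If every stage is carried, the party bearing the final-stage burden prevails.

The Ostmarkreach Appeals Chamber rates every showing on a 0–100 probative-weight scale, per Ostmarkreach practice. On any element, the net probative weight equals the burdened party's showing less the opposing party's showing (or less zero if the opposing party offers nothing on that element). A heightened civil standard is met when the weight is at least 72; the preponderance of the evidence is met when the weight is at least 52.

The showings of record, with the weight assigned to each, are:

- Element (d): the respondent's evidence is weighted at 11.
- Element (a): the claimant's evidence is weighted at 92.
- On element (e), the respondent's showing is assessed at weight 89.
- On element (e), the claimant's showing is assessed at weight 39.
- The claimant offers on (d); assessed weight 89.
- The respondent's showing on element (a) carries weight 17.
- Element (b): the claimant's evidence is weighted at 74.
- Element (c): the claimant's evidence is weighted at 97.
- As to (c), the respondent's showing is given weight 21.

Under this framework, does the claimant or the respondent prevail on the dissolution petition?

claimant

Stage 1 — burden on claimant; standard: a heightened civil standard (weight is at least 72).
    (a): 92 − 17 = 75 ≥ 72 [met]
    (b): 74 ≥ 72 [met]
  Stage 1 is satisfied; the claimant continues to bear the burden.
Stage 2 — burden on claimant; standard: a heightened civil standard (weight is at least 72).
    (c): 97 − 21 = 76 ≥ 72 [met]
    (d): 89 − 11 = 78 ≥ 72 [met]
  The claimant carries Stage 2; the respondent now bears the burden.
Stage 3 — burden on respondent; standard: the preponderance of the evidence (weight is at least 52).
    (e): 89 − 39 = 50 < 52 [not met]
  The respondent does not carry Stage 3.
So the claimant prevails.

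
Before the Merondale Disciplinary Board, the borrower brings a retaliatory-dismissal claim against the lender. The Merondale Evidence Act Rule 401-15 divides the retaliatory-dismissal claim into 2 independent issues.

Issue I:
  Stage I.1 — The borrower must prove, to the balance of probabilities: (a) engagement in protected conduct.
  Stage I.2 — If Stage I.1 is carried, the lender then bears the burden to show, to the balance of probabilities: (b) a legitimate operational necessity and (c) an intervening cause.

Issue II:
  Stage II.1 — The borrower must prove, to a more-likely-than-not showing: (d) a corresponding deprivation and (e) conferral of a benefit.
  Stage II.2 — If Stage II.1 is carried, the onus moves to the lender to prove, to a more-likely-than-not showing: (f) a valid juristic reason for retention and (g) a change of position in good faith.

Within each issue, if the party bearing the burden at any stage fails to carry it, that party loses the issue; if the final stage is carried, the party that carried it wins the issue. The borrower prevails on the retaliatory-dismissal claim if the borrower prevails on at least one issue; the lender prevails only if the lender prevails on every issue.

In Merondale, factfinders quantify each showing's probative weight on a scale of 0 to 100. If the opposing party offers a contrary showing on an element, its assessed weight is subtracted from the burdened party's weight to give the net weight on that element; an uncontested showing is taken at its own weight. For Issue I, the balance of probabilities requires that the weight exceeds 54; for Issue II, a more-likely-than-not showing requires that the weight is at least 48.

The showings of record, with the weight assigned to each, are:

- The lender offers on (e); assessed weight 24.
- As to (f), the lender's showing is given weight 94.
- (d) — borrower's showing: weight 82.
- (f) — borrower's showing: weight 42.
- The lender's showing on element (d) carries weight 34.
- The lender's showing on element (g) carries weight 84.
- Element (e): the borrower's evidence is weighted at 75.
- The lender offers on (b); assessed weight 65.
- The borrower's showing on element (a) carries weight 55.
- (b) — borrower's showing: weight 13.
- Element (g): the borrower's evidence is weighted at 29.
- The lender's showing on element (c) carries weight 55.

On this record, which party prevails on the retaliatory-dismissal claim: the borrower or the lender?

borrower

— Issue I —
At Stage I.1 the borrower must meet the balance of probabilities (weight exceeds 54): on (a) the weight is 55, > 54, so (a) meets the standard.
  The borrower carries Stage I.1; the lender now bears the burden.
At Stage I.2 the lender must meet the balance of probabilities (weight exceeds 54): on (b) the weight is 65 less the opposing 13 gives net 52, ≤ 54, so (b) does not meet the standard; on (c) the weight is 55, which does exceed 54, so (c) meets the standard.
  The lender does not carry Stage I.2.
The analysis ends at Stage I.2; the borrower prevails on this issue.
— Issue II —
Stage II.1 (borrower, a more-likely-than-not showing, weight is at least 48): (d) net 82−34=48 ≥ 48 — meets; (e) net 75−24=51 ≥ 48 — meets.
  The borrower carries Stage II.1; the lender now bears the burden.
Stage II.2 (lender, a more-likely-than-not showing, weight is at least 48): (f) net 94−42=52 ≥ 48 — meets; (g) net 84−29=55 ≥ 48 — meets.
  All elements met at the final stage.
Every stage carried; the lender prevails on this issue.
Per-issue: Issue I → borrower; Issue II → lender. The borrower must prevail on at least one issue; overall, the borrower prevails.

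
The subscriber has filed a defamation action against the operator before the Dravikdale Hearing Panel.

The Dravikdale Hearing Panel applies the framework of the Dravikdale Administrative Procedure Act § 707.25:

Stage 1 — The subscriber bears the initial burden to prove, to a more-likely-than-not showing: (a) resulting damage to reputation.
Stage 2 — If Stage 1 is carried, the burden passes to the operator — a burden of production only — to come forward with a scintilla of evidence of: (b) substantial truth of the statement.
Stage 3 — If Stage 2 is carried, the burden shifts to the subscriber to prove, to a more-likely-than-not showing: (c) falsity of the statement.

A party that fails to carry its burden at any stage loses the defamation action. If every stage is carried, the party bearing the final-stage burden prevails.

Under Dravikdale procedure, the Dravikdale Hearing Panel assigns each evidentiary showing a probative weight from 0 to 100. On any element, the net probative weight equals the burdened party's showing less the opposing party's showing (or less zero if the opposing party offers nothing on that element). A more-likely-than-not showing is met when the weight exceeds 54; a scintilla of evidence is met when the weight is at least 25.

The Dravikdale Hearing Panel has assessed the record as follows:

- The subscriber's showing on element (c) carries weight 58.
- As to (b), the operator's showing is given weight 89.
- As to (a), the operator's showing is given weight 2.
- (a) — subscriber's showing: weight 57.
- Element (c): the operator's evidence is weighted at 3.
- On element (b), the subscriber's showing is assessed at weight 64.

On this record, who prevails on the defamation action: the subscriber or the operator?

Stage 1 — burden on subscriber; standard: a more-likely-than-not showing (weight exceeds 54).
    (a): 57 − 2 = 55 > 54 [met]
  Stage 1 carried; the burden shifts to the operator.
Stage 2 — burden on operator; standard: a scintilla of evidence (weight is at least 25).
    (b): 89 − 64 = 25 ≥ 25 [met]
  Stage 2 carried; the burden shifts to the subscriber.
Stage 3 — burden on subscriber; standard: a more-likely-than-not showing (weight exceeds 54).
    (c): 58 − 3 = 55 > 54 [met]
  The subscriber carries the last stage.
Every stage carried; the subscriber prevails.

subscriber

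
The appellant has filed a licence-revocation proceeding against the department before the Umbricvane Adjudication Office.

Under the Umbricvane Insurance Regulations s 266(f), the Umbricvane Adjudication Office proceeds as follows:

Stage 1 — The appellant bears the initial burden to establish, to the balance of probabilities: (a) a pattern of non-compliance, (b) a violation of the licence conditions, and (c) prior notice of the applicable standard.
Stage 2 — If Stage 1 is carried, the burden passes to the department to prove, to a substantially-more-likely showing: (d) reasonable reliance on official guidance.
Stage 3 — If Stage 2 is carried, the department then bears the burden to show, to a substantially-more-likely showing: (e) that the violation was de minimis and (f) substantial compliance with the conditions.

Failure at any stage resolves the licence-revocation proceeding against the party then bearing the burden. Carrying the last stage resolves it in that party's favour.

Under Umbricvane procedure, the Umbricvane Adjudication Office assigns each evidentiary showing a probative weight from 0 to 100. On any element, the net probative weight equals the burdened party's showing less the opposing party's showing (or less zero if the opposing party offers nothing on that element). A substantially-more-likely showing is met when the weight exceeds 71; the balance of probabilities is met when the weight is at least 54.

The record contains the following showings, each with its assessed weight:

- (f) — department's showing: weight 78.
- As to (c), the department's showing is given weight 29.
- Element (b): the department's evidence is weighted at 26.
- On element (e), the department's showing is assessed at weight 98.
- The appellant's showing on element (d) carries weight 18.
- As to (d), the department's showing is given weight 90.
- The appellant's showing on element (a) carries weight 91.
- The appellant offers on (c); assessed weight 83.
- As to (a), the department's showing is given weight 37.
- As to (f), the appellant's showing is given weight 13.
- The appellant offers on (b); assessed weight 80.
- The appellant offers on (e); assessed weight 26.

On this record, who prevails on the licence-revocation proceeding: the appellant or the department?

appellant

Stage 1 — burden on appellant; standard: the balance of probabilities (weight is at least 54).
    (a): 91 − 37 = 54 ≥ 54 [met]
    (b): 80 − 26 = 54 ≥ 54 [met]
    (c): 83 − 29 = 54 ≥ 54 [met]
  Stage 1 carried; the burden shifts to the department.
Stage 2 — burden on department; standard: a substantially-more-likely showing (weight exceeds 71).
    (d): 90 − 18 = 72 > 71 [met]
  All elements met. The department retains the burden for Stage 3.
Stage 3 — burden on department; standard: a substantially-more-likely showing (weight exceeds 71).
    (e): 98 − 26 = 72 > 71 [met]
    (f): 78 − 13 = 65 ≤ 71 [not met]
  Stage 3 not carried; the department fails its burden.
So the appellant prevails.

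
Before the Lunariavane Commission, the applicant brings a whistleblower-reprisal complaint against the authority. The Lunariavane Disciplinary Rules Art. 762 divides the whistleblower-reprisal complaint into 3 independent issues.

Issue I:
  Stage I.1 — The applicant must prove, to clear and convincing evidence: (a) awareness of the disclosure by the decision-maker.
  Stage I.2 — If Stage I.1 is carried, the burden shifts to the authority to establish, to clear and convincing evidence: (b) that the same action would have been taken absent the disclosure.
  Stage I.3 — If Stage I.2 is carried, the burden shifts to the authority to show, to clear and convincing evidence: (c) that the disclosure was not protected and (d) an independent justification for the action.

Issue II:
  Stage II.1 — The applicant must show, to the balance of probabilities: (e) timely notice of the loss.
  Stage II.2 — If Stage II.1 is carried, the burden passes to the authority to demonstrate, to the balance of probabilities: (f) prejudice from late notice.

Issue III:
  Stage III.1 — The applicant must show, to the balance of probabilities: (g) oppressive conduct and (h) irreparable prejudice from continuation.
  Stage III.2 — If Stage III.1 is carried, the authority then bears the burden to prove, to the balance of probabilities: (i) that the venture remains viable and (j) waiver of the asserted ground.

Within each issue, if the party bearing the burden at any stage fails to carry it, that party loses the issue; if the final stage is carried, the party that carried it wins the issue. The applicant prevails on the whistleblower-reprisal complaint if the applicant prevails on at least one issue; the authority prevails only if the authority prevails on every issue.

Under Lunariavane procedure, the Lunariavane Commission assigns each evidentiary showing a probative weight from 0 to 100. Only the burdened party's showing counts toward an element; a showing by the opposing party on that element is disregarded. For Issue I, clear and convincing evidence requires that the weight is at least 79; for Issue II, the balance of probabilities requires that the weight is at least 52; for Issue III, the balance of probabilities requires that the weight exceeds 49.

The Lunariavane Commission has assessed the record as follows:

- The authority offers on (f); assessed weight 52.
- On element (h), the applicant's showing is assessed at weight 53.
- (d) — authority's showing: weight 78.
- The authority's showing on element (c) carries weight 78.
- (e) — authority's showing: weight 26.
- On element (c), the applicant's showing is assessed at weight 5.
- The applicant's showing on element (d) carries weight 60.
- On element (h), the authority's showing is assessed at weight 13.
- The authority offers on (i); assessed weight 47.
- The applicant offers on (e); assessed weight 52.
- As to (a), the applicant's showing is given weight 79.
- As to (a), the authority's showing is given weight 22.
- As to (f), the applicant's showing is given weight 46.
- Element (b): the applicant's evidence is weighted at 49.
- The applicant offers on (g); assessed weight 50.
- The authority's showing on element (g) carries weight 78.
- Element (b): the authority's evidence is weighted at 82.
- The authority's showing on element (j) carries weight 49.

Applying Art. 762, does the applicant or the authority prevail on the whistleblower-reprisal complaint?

applicant

— Issue I —
At Stage I.1 the applicant must meet clear and convincing evidence (weight is at least 79): on (a) the weight is 79 (the authority's 22 is given no effect), which does reach 79, so (a) meets the standard.
  The applicant carries Stage I.1; the authority now bears the burden.
At Stage I.2 the authority must meet clear and convincing evidence (weight is at least 79): on (b) the weight is 82 (the applicant's 49 is given no effect), ≥ 79, so (b) meets the standard.
  Stage I.2 carried; the burden remains with the authority.
At Stage I.3 the authority must meet clear and convincing evidence (weight is at least 79): on (c) the weight is 78 (the applicant's 5 is given no effect), which does not reach 79, so (c) does not meet the standard; on (d) the weight is 78 (the applicant's 60 is given no effect), < 79, so (d) does not meet the standard.
  Stage I.3 not carried; the authority fails its burden.
The analysis ends at Stage I.3; the applicant prevails on this issue.
— Issue II —
Stage II.1 (applicant, the balance of probabilities, weight is at least 52): (e) 52 (authority's 26 disregarded) ≥ 52 — meets.
  All elements met. The burden passes to the authority.
Stage II.2 (authority, the balance of probabilities, weight is at least 52): (f) 52 (applicant's 46 disregarded) ≥ 52 — meets.
  Stage II.2 carried; the final stage is satisfied.
Every stage carried; the authority prevails on this issue.
— Issue III —
At Stage III.1 the applicant must meet the balance of probabilities (weight exceeds 49): on (g) the weight is 50 (the authority's 78 is given no effect), > 49, so (g) meets the standard; on (h) the weight is 53 (the authority's 13 is given no effect), > 49, so (h) meets the standard.
  Stage III.1 carried; the burden shifts to the authority.
At Stage III.2 the authority must meet the balance of probabilities (weight exceeds 49): on (i) the weight is 47, ≤ 49, so (i) does not meet the standard; on (j) the weight is 49, ≤ 49, so (j) does not meet the standard.
  The authority does not carry Stage III.2.
The analysis ends at Stage III.2; the applicant prevails on this issue.
Per-issue: Issue I → applicant; Issue II → authority; Issue III → applicant. The applicant must prevail on at least one issue; overall, the applicant prevails.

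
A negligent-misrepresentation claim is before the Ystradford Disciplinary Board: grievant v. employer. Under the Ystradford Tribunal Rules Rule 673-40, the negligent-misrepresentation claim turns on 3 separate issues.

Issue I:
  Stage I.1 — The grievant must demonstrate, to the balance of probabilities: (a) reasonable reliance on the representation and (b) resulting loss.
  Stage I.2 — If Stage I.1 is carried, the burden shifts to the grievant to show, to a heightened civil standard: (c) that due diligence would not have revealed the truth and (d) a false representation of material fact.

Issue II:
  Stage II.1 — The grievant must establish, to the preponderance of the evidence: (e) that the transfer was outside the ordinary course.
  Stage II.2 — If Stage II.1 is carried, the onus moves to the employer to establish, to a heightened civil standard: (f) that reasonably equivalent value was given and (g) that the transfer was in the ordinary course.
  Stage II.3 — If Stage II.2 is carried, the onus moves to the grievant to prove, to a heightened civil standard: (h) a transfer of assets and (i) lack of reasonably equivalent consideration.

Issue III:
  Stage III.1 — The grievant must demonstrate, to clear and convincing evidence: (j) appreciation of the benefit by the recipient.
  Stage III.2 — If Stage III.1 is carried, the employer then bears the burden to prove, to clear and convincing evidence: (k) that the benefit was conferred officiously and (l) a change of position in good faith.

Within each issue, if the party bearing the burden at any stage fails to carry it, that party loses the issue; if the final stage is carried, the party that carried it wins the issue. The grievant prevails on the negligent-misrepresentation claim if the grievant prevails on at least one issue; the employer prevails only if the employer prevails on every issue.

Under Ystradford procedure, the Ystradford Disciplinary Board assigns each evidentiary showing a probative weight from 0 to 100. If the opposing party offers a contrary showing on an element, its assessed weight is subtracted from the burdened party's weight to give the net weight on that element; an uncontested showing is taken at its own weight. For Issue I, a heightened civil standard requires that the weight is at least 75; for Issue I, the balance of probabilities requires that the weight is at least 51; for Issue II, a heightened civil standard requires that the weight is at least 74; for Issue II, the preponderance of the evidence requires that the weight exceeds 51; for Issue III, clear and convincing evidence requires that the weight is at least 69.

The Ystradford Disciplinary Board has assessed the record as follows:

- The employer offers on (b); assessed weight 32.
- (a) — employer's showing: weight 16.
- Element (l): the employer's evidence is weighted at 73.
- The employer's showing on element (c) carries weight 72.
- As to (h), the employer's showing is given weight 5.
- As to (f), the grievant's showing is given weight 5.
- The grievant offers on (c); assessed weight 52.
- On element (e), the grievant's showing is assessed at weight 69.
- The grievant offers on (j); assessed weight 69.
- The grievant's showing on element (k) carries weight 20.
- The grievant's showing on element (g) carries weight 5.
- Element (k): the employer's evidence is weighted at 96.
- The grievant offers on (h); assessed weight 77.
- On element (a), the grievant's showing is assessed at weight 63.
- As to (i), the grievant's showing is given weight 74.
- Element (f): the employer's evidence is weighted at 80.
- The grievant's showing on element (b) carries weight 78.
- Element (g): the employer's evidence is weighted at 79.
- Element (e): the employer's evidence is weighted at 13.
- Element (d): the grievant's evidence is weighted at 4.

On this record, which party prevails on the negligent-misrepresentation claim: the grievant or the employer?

— Issue I —
Stage I.1 — burden on grievant; standard: the balance of probabilities (weight is at least 51).
    (a): 63 − 16 = 47 < 51 [not met]
    (b): 78 − 32 = 46 < 51 [not met]
  Stage I.1 not carried; the grievant fails its burden.
So the employer prevails on this issue.
— Issue II —
Stage II.1 — burden on grievant; standard: the preponderance of the evidence (weight exceeds 51).
    (e): 69 − 13 = 56 > 51 [met]
  Stage II.1 carried; the burden shifts to the employer.
Stage II.2 — burden on employer; standard: a heightened civil standard (weight is at least 74).
    (f): 80 − 5 = 75 ≥ 74 [met]
    (g): 79 − 5 = 74 ≥ 74 [met]
  Stage II.2 is satisfied; the onus moves to the grievant.
Stage II.3 — burden on grievant; standard: a heightened civil standard (weight is at least 74).
    (h): 77 − 5 = 72 < 74 [not met]
    (i): 74 ≥ 74 [met]
  The grievant does not carry Stage II.3.
So the employer prevails on this issue.
— Issue III —
At Stage III.1 the grievant must meet clear and convincing evidence (weight is at least 69): on (j) the weight is 69, which does reach 69, so (j) meets the standard.
  The grievant carries Stage III.1; the employer now bears the burden.
At Stage III.2 the employer must meet clear and convincing evidence (weight is at least 69): on (k) the weight is 96 less the opposing 20 gives net 76, ≥ 69, so (k) meets the standard; on (l) the weight is 73, ≥ 69, so (l) meets the standard.
  All elements met at the final stage.
Every stage carried; the employer prevails on this issue.
Per-issue: Issue I → employer; Issue II → employer; Issue III → employer. The grievant must prevail on at least one issue; overall, the employer prevails.

employer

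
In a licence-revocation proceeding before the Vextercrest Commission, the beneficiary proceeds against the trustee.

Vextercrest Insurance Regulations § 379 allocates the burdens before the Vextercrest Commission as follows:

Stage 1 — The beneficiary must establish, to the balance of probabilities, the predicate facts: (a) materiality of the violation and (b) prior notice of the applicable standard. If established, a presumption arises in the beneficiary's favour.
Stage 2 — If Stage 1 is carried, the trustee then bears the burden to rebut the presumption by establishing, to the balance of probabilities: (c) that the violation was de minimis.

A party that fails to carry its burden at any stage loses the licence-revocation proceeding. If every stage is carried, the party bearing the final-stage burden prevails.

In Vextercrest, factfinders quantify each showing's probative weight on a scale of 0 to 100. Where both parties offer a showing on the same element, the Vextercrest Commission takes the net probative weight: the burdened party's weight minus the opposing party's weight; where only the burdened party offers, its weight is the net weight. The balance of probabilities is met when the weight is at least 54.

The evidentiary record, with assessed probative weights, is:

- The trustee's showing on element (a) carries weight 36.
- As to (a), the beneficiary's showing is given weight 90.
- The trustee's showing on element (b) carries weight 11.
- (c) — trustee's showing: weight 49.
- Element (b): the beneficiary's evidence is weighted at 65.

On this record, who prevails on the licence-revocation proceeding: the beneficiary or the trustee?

beneficiary

At Stage 1 the beneficiary must meet the balance of probabilities (weight is at least 54): on (a) the weight is 90 less the opposing 36 gives net 54, ≥ 54, so (a) meets the standard; on (b) the weight is 65 less the opposing 11 gives net 54, which does reach 54, so (b) meets the standard.
  Stage 1 carried; the burden shifts to the trustee.
At Stage 2 the trustee must meet the balance of probabilities (weight is at least 54): on (c) the weight is 49, < 54, so (c) does not meet the standard.
  The trustee does not carry Stage 2.
The beneficiary prevails.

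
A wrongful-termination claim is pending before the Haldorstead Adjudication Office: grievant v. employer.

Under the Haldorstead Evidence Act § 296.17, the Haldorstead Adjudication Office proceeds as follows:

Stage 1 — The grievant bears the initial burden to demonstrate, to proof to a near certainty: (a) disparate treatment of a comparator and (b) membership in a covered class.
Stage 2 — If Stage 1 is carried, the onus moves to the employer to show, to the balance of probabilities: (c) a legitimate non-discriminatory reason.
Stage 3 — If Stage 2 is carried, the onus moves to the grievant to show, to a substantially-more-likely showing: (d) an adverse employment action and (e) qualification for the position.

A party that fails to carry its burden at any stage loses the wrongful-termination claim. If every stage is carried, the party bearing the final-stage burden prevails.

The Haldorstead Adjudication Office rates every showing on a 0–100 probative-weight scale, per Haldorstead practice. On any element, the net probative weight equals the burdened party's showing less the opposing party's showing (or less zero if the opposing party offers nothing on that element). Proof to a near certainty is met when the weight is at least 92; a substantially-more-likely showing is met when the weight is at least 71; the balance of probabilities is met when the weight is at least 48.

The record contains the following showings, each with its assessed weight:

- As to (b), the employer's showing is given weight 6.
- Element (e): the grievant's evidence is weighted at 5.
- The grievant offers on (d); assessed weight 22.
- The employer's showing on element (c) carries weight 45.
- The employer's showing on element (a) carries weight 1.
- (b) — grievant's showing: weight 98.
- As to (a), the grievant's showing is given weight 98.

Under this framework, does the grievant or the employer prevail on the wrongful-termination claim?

grievant

Stage 1 (grievant, proof to a near certainty, weight is at least 92): (a) net 98−1=97 ≥ 92 — meets; (b) net 98−6=92 ≥ 92 — meets.
  All elements met. The burden passes to the employer.
Stage 2 (employer, the balance of probabilities, weight is at least 48): (c) 45 < 48 — fails.
  The employer does not carry Stage 2.
The grievant prevails.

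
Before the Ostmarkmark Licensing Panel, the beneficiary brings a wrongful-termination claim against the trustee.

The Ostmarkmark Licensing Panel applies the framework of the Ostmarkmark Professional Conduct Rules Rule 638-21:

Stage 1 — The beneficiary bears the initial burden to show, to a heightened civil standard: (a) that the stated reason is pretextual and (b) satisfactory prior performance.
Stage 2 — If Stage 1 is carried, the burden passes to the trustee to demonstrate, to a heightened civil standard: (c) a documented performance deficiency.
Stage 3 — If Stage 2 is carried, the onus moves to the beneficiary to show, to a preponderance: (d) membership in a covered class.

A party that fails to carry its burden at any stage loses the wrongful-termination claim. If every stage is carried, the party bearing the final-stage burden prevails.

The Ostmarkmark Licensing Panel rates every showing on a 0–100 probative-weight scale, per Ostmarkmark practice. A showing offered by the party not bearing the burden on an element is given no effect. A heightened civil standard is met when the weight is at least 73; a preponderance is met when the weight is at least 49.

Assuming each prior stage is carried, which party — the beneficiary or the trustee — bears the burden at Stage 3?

Stage 3's rule assigns the burden to the beneficiary (to a preponderance).

beneficiary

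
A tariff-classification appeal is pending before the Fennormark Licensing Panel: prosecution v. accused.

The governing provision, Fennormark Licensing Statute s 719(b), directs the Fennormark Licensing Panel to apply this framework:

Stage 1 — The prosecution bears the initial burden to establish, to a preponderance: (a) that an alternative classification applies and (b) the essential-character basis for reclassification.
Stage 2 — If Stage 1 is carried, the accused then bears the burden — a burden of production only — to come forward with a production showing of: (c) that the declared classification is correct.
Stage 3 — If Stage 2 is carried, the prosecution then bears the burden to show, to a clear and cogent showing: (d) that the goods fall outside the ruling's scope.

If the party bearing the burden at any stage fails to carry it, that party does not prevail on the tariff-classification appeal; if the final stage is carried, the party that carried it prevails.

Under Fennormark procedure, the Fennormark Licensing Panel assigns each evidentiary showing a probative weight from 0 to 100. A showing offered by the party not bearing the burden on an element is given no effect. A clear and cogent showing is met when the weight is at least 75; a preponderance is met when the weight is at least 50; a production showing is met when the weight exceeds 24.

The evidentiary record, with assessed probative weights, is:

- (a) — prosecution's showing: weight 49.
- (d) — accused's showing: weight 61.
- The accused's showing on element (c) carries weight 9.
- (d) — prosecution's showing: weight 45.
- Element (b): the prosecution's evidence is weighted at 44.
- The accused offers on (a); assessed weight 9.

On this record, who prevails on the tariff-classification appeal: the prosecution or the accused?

accused

Stage 1 (prosecution, a preponderance, weight is at least 50): (a) 49 (accused's 9 disregarded) < 50 — fails; (b) 44 < 50 — fails.
  Not every element is met, so the prosecution fails to carry Stage 1.
So the accused prevails.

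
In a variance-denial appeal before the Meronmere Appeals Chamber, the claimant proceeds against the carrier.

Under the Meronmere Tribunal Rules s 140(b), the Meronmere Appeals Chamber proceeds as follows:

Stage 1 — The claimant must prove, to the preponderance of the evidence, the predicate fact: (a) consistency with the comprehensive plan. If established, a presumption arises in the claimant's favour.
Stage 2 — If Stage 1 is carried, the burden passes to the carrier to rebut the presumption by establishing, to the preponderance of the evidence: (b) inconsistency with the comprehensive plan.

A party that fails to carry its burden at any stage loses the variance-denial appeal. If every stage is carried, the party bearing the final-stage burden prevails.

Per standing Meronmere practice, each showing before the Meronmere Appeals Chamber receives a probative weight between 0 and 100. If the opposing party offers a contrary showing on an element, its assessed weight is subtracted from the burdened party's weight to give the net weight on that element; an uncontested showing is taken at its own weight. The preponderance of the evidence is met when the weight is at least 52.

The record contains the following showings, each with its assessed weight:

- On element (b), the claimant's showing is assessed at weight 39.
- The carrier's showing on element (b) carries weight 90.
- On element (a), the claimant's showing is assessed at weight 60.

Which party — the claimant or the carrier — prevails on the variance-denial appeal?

At Stage 1 the claimant must meet the preponderance of the evidence (weight is at least 52): on (a) the weight is 60, which does reach 52, so (a) meets the standard.
  Stage 1 carried; the burden shifts to the carrier.
At Stage 2 the carrier must meet the preponderance of the evidence (weight is at least 52): on (b) the weight is 90 less the opposing 39 gives net 51, which does not reach 52, so (b) does not meet the standard.
  The carrier does not carry Stage 2.
The claimant prevails.

claimant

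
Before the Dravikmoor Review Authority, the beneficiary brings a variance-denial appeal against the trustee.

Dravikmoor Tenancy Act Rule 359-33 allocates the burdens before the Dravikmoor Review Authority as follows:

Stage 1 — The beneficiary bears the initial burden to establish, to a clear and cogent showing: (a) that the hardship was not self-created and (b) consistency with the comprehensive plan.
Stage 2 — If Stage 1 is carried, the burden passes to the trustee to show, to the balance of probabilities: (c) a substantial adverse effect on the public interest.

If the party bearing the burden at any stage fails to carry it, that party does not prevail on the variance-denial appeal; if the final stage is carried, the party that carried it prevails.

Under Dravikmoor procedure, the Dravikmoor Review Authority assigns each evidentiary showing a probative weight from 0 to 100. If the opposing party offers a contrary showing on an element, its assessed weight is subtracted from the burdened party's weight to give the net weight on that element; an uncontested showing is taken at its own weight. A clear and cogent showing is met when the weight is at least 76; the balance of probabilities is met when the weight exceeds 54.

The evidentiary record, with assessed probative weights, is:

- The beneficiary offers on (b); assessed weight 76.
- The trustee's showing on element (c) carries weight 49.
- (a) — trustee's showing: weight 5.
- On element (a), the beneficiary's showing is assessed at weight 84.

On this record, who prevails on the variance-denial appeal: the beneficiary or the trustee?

At Stage 1 the beneficiary must meet a clear and cogent showing (weight is at least 76): on (a) the weight is 84 less the opposing 5 gives net 79, which does reach 76, so (a) meets the standard; on (b) the weight is 76, ≥ 76, so (b) meets the standard.
  The beneficiary carries Stage 1; the trustee now bears the burden.
At Stage 2 the trustee must meet the balance of probabilities (weight exceeds 54): on (c) the weight is 49, ≤ 54, so (c) does not meet the standard.
  The trustee does not carry Stage 2.
The analysis ends at Stage 2; the beneficiary prevails.

beneficiary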